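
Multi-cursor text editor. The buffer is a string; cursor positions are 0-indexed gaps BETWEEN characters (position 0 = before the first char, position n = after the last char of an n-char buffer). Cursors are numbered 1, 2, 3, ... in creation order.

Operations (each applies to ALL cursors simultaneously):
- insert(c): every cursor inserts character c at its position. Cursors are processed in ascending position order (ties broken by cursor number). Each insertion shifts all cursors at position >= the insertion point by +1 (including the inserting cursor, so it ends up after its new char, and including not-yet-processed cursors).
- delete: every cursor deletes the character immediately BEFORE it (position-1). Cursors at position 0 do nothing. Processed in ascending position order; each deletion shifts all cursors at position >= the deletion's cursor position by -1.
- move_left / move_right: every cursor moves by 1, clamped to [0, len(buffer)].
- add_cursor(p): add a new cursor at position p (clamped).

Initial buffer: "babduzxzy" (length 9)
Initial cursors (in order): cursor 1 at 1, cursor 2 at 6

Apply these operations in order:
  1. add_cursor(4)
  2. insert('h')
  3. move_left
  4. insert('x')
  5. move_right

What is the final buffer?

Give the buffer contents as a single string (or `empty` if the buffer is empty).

After op 1 (add_cursor(4)): buffer="babduzxzy" (len 9), cursors c1@1 c3@4 c2@6, authorship .........
After op 2 (insert('h')): buffer="bhabdhuzhxzy" (len 12), cursors c1@2 c3@6 c2@9, authorship .1...3..2...
After op 3 (move_left): buffer="bhabdhuzhxzy" (len 12), cursors c1@1 c3@5 c2@8, authorship .1...3..2...
After op 4 (insert('x')): buffer="bxhabdxhuzxhxzy" (len 15), cursors c1@2 c3@7 c2@11, authorship .11...33..22...
After op 5 (move_right): buffer="bxhabdxhuzxhxzy" (len 15), cursors c1@3 c3@8 c2@12, authorship .11...33..22...

Answer: bxhabdxhuzxhxzy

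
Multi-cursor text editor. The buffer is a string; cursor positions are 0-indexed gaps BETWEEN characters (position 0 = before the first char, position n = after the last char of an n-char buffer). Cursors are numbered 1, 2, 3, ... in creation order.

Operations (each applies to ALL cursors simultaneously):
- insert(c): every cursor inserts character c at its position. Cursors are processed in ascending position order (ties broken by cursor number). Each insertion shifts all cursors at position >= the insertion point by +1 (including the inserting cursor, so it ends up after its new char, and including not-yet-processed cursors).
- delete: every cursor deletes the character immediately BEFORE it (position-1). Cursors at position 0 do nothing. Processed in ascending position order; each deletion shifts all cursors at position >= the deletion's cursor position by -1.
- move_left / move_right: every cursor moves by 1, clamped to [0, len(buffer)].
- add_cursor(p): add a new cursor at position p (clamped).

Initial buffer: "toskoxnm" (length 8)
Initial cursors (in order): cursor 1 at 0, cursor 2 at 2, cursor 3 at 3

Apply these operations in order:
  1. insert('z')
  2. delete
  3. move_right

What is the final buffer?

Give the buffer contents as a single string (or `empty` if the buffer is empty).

Answer: toskoxnm

Derivation:
After op 1 (insert('z')): buffer="ztozszkoxnm" (len 11), cursors c1@1 c2@4 c3@6, authorship 1..2.3.....
After op 2 (delete): buffer="toskoxnm" (len 8), cursors c1@0 c2@2 c3@3, authorship ........
After op 3 (move_right): buffer="toskoxnm" (len 8), cursors c1@1 c2@3 c3@4, authorship ........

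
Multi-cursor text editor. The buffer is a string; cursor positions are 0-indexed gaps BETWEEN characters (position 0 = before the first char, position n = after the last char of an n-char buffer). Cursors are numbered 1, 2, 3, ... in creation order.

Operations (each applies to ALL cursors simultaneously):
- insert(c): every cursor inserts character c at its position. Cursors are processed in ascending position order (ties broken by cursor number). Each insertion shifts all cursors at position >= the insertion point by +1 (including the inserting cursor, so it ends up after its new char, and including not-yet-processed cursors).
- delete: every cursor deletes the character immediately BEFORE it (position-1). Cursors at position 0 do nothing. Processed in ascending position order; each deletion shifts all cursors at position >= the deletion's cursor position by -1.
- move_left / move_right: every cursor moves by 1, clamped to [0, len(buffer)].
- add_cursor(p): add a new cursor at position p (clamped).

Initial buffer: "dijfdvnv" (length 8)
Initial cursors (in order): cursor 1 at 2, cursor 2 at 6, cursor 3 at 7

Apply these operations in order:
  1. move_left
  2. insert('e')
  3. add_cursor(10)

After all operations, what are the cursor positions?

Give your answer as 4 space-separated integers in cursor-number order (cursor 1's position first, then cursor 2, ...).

Answer: 2 7 9 10

Derivation:
After op 1 (move_left): buffer="dijfdvnv" (len 8), cursors c1@1 c2@5 c3@6, authorship ........
After op 2 (insert('e')): buffer="deijfdevenv" (len 11), cursors c1@2 c2@7 c3@9, authorship .1....2.3..
After op 3 (add_cursor(10)): buffer="deijfdevenv" (len 11), cursors c1@2 c2@7 c3@9 c4@10, authorship .1....2.3..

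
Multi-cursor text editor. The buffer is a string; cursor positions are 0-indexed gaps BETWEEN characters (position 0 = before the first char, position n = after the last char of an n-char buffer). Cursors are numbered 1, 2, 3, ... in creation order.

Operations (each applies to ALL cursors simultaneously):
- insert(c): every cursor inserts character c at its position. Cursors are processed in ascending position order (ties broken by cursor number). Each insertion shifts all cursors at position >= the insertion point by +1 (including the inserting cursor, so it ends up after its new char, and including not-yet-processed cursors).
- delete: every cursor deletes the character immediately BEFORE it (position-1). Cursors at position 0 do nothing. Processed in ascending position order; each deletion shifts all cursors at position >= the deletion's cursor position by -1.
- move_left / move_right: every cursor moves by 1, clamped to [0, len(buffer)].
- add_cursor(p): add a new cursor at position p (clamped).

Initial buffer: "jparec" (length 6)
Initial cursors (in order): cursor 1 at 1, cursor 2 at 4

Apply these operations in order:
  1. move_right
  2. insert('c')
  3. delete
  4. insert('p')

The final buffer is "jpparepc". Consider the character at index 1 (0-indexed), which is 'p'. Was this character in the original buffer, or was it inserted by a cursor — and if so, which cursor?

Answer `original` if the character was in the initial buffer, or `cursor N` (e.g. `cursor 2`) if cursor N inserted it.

After op 1 (move_right): buffer="jparec" (len 6), cursors c1@2 c2@5, authorship ......
After op 2 (insert('c')): buffer="jpcarecc" (len 8), cursors c1@3 c2@7, authorship ..1...2.
After op 3 (delete): buffer="jparec" (len 6), cursors c1@2 c2@5, authorship ......
After op 4 (insert('p')): buffer="jpparepc" (len 8), cursors c1@3 c2@7, authorship ..1...2.
Authorship (.=original, N=cursor N): . . 1 . . . 2 .
Index 1: author = original

Answer: original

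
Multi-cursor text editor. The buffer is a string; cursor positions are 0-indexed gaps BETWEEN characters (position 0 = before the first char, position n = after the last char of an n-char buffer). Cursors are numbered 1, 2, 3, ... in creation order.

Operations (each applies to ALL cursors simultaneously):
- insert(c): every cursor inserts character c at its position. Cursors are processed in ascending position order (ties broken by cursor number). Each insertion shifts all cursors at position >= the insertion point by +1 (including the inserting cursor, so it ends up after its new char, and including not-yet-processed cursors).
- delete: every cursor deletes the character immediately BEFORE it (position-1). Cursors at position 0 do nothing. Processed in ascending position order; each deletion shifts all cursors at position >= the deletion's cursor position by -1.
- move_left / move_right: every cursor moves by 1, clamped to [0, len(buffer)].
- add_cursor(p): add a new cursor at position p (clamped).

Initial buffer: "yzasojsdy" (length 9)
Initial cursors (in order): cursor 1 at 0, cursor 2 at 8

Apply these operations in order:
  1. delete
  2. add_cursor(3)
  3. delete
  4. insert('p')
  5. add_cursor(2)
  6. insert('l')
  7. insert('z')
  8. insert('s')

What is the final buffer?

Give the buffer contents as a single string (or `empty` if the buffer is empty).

After op 1 (delete): buffer="yzasojsy" (len 8), cursors c1@0 c2@7, authorship ........
After op 2 (add_cursor(3)): buffer="yzasojsy" (len 8), cursors c1@0 c3@3 c2@7, authorship ........
After op 3 (delete): buffer="yzsojy" (len 6), cursors c1@0 c3@2 c2@5, authorship ......
After op 4 (insert('p')): buffer="pyzpsojpy" (len 9), cursors c1@1 c3@4 c2@8, authorship 1..3...2.
After op 5 (add_cursor(2)): buffer="pyzpsojpy" (len 9), cursors c1@1 c4@2 c3@4 c2@8, authorship 1..3...2.
After op 6 (insert('l')): buffer="plylzplsojply" (len 13), cursors c1@2 c4@4 c3@7 c2@12, authorship 11.4.33...22.
After op 7 (insert('z')): buffer="plzylzzplzsojplzy" (len 17), cursors c1@3 c4@6 c3@10 c2@16, authorship 111.44.333...222.
After op 8 (insert('s')): buffer="plzsylzszplzssojplzsy" (len 21), cursors c1@4 c4@8 c3@13 c2@20, authorship 1111.444.3333...2222.

Answer: plzsylzszplzssojplzsy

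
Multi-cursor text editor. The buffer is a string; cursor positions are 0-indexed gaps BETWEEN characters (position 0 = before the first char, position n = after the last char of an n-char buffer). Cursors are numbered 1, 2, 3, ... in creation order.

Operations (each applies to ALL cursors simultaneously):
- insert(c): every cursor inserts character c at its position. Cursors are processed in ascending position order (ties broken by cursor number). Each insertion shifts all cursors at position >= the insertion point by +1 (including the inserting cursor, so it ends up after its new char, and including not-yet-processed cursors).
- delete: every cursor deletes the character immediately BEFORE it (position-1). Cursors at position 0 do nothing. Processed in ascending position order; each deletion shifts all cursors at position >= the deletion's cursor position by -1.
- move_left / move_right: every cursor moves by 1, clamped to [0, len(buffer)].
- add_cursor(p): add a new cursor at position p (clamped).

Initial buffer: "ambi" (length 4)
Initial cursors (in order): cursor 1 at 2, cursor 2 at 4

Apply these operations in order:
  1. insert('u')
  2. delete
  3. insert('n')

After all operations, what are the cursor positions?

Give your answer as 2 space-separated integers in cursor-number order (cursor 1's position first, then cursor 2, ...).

Answer: 3 6

Derivation:
After op 1 (insert('u')): buffer="amubiu" (len 6), cursors c1@3 c2@6, authorship ..1..2
After op 2 (delete): buffer="ambi" (len 4), cursors c1@2 c2@4, authorship ....
After op 3 (insert('n')): buffer="amnbin" (len 6), cursors c1@3 c2@6, authorship ..1..2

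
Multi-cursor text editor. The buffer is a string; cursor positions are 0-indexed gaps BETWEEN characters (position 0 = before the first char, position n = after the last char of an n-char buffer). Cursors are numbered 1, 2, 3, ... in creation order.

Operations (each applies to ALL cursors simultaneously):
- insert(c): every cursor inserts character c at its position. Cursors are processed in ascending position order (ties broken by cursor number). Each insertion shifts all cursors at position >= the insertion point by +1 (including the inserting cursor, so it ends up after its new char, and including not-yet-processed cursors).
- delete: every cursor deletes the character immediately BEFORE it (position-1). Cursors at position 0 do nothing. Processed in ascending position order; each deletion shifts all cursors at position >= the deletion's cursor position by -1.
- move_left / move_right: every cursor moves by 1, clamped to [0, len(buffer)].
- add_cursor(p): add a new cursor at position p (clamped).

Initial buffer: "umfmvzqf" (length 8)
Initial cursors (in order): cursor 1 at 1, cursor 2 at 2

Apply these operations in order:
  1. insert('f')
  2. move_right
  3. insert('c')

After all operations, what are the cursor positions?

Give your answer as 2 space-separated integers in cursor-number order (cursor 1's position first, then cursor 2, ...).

Answer: 4 7

Derivation:
After op 1 (insert('f')): buffer="ufmffmvzqf" (len 10), cursors c1@2 c2@4, authorship .1.2......
After op 2 (move_right): buffer="ufmffmvzqf" (len 10), cursors c1@3 c2@5, authorship .1.2......
After op 3 (insert('c')): buffer="ufmcffcmvzqf" (len 12), cursors c1@4 c2@7, authorship .1.12.2.....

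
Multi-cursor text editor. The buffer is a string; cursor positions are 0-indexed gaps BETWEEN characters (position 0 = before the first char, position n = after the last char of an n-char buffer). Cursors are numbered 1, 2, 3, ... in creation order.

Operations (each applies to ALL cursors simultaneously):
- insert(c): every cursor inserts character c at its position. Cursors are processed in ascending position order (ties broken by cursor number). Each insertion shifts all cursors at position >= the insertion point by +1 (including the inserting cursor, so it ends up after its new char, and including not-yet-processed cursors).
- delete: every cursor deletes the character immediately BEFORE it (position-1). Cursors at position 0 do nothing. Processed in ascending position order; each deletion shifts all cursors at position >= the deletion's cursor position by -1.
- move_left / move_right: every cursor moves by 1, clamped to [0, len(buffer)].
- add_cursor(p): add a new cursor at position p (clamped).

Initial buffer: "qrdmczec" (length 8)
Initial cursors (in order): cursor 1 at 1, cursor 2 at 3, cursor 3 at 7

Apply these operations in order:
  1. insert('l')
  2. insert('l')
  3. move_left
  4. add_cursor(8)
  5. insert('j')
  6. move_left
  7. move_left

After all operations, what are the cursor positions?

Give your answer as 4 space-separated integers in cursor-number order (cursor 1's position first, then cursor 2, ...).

Answer: 1 6 14 9

Derivation:
After op 1 (insert('l')): buffer="qlrdlmczelc" (len 11), cursors c1@2 c2@5 c3@10, authorship .1..2....3.
After op 2 (insert('l')): buffer="qllrdllmczellc" (len 14), cursors c1@3 c2@7 c3@13, authorship .11..22....33.
After op 3 (move_left): buffer="qllrdllmczellc" (len 14), cursors c1@2 c2@6 c3@12, authorship .11..22....33.
After op 4 (add_cursor(8)): buffer="qllrdllmczellc" (len 14), cursors c1@2 c2@6 c4@8 c3@12, authorship .11..22....33.
After op 5 (insert('j')): buffer="qljlrdljlmjczeljlc" (len 18), cursors c1@3 c2@8 c4@11 c3@16, authorship .111..222.4...333.
After op 6 (move_left): buffer="qljlrdljlmjczeljlc" (len 18), cursors c1@2 c2@7 c4@10 c3@15, authorship .111..222.4...333.
After op 7 (move_left): buffer="qljlrdljlmjczeljlc" (len 18), cursors c1@1 c2@6 c4@9 c3@14, authorship .111..222.4...333.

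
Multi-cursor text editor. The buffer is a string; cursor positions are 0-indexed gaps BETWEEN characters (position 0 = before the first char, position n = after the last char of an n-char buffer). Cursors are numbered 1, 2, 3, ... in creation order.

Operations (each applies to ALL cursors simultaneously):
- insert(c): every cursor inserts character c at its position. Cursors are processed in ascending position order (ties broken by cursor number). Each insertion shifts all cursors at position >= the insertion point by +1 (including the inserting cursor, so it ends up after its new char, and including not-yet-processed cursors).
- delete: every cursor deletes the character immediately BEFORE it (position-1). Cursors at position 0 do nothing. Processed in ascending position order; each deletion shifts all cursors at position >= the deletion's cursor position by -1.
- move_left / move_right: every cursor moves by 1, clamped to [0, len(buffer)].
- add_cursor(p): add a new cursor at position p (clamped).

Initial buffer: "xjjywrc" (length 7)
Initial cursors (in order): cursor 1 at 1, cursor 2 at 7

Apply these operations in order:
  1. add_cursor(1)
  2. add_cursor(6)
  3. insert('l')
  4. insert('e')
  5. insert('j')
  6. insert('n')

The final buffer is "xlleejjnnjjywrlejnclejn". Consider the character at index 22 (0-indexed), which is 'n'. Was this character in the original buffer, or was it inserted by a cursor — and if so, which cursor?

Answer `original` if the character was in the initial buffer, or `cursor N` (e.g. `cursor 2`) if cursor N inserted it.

After op 1 (add_cursor(1)): buffer="xjjywrc" (len 7), cursors c1@1 c3@1 c2@7, authorship .......
After op 2 (add_cursor(6)): buffer="xjjywrc" (len 7), cursors c1@1 c3@1 c4@6 c2@7, authorship .......
After op 3 (insert('l')): buffer="xlljjywrlcl" (len 11), cursors c1@3 c3@3 c4@9 c2@11, authorship .13.....4.2
After op 4 (insert('e')): buffer="xlleejjywrlecle" (len 15), cursors c1@5 c3@5 c4@12 c2@15, authorship .1313.....44.22
After op 5 (insert('j')): buffer="xlleejjjjywrlejclej" (len 19), cursors c1@7 c3@7 c4@15 c2@19, authorship .131313.....444.222
After op 6 (insert('n')): buffer="xlleejjnnjjywrlejnclejn" (len 23), cursors c1@9 c3@9 c4@18 c2@23, authorship .13131313.....4444.2222
Authorship (.=original, N=cursor N): . 1 3 1 3 1 3 1 3 . . . . . 4 4 4 4 . 2 2 2 2
Index 22: author = 2

Answer: cursor 2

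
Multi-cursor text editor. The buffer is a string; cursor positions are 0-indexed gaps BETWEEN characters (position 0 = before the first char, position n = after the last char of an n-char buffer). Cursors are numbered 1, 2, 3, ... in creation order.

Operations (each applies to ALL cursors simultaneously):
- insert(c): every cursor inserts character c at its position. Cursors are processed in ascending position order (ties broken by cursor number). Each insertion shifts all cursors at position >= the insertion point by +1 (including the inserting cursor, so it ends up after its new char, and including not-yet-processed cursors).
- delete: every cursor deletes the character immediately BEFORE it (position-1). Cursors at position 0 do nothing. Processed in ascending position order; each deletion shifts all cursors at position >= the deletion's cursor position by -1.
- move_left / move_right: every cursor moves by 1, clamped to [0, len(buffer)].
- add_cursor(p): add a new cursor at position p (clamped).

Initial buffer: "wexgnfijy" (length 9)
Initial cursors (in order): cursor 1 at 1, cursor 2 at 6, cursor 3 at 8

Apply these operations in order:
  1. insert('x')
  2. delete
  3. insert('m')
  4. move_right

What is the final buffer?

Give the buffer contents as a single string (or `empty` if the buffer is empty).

After op 1 (insert('x')): buffer="wxexgnfxijxy" (len 12), cursors c1@2 c2@8 c3@11, authorship .1.....2..3.
After op 2 (delete): buffer="wexgnfijy" (len 9), cursors c1@1 c2@6 c3@8, authorship .........
After op 3 (insert('m')): buffer="wmexgnfmijmy" (len 12), cursors c1@2 c2@8 c3@11, authorship .1.....2..3.
After op 4 (move_right): buffer="wmexgnfmijmy" (len 12), cursors c1@3 c2@9 c3@12, authorship .1.....2..3.

Answer: wmexgnfmijmy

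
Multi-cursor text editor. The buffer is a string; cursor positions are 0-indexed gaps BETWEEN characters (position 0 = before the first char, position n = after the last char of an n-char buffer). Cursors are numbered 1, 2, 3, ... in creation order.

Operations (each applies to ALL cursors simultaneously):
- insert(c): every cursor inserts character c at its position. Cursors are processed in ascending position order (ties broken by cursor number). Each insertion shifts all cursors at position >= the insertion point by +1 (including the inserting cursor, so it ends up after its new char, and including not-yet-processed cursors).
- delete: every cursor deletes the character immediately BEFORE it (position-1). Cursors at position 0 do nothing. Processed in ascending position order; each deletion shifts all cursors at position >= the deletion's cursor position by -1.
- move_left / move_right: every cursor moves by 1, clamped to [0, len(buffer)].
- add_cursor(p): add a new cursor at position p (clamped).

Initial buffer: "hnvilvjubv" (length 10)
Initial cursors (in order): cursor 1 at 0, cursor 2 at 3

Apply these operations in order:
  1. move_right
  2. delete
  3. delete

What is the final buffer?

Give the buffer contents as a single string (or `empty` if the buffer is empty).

After op 1 (move_right): buffer="hnvilvjubv" (len 10), cursors c1@1 c2@4, authorship ..........
After op 2 (delete): buffer="nvlvjubv" (len 8), cursors c1@0 c2@2, authorship ........
After op 3 (delete): buffer="nlvjubv" (len 7), cursors c1@0 c2@1, authorship .......

Answer: nlvjubv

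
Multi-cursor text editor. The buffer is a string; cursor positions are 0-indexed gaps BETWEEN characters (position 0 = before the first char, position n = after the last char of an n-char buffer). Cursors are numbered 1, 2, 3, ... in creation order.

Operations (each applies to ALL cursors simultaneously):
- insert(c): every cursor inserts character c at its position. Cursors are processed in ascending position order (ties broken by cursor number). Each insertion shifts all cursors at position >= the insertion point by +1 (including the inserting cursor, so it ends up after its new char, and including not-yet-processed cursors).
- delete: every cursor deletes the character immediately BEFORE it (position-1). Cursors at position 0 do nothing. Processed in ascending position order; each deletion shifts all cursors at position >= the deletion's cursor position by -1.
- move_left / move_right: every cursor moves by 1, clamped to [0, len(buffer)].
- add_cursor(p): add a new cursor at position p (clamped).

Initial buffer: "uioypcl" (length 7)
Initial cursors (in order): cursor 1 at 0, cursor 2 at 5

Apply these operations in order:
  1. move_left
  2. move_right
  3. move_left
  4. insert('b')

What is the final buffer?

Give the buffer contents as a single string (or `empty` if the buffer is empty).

Answer: buioybpcl

Derivation:
After op 1 (move_left): buffer="uioypcl" (len 7), cursors c1@0 c2@4, authorship .......
After op 2 (move_right): buffer="uioypcl" (len 7), cursors c1@1 c2@5, authorship .......
After op 3 (move_left): buffer="uioypcl" (len 7), cursors c1@0 c2@4, authorship .......
After op 4 (insert('b')): buffer="buioybpcl" (len 9), cursors c1@1 c2@6, authorship 1....2...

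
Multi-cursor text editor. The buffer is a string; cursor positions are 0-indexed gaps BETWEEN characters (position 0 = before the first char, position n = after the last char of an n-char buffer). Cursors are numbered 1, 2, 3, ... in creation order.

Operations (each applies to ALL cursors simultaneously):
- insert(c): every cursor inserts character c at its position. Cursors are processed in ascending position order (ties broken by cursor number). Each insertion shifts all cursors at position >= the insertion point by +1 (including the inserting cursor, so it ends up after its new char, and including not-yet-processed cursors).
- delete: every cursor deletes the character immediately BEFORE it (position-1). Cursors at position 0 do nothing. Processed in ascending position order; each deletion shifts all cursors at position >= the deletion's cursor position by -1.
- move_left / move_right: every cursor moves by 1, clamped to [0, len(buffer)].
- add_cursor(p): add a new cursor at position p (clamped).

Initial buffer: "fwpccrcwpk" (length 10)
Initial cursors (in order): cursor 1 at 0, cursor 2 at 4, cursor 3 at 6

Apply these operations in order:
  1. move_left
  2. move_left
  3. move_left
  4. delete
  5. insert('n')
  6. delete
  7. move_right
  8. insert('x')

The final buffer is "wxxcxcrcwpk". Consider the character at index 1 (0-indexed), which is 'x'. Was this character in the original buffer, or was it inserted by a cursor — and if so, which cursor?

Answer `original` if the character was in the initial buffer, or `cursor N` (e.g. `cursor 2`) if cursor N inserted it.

Answer: cursor 1

Derivation:
After op 1 (move_left): buffer="fwpccrcwpk" (len 10), cursors c1@0 c2@3 c3@5, authorship ..........
After op 2 (move_left): buffer="fwpccrcwpk" (len 10), cursors c1@0 c2@2 c3@4, authorship ..........
After op 3 (move_left): buffer="fwpccrcwpk" (len 10), cursors c1@0 c2@1 c3@3, authorship ..........
After op 4 (delete): buffer="wccrcwpk" (len 8), cursors c1@0 c2@0 c3@1, authorship ........
After op 5 (insert('n')): buffer="nnwnccrcwpk" (len 11), cursors c1@2 c2@2 c3@4, authorship 12.3.......
After op 6 (delete): buffer="wccrcwpk" (len 8), cursors c1@0 c2@0 c3@1, authorship ........
After op 7 (move_right): buffer="wccrcwpk" (len 8), cursors c1@1 c2@1 c3@2, authorship ........
After op 8 (insert('x')): buffer="wxxcxcrcwpk" (len 11), cursors c1@3 c2@3 c3@5, authorship .12.3......
Authorship (.=original, N=cursor N): . 1 2 . 3 . . . . . .
Index 1: author = 1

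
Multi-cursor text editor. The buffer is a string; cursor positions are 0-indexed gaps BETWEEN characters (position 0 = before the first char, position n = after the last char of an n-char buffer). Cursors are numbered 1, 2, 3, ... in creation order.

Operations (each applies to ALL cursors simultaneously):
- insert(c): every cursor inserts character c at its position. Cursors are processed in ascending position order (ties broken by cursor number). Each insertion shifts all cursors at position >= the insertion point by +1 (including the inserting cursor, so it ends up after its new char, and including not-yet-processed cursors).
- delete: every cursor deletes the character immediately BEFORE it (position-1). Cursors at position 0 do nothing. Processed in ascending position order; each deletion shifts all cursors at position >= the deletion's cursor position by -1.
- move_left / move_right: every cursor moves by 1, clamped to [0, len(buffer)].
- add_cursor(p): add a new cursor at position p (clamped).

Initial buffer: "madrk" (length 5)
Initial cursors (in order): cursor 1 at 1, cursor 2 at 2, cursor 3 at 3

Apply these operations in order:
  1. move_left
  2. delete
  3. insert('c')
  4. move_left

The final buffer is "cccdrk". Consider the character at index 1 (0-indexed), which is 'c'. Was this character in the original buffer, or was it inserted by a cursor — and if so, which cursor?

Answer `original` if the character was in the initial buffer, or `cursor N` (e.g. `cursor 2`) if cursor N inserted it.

After op 1 (move_left): buffer="madrk" (len 5), cursors c1@0 c2@1 c3@2, authorship .....
After op 2 (delete): buffer="drk" (len 3), cursors c1@0 c2@0 c3@0, authorship ...
After op 3 (insert('c')): buffer="cccdrk" (len 6), cursors c1@3 c2@3 c3@3, authorship 123...
After op 4 (move_left): buffer="cccdrk" (len 6), cursors c1@2 c2@2 c3@2, authorship 123...
Authorship (.=original, N=cursor N): 1 2 3 . . .
Index 1: author = 2

Answer: cursor 2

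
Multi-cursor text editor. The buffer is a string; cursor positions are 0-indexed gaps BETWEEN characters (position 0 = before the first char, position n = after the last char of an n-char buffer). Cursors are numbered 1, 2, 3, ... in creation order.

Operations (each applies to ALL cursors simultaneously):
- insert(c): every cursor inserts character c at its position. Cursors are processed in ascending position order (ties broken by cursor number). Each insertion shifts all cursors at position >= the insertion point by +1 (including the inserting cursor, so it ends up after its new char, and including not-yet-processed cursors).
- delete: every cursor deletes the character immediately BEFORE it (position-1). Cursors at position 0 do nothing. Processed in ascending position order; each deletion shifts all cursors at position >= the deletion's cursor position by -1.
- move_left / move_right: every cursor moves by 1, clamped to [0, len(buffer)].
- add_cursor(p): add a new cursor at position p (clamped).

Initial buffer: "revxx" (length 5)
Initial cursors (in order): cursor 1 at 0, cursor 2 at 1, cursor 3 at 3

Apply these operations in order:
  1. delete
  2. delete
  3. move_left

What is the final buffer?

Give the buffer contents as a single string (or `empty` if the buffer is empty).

Answer: xx

Derivation:
After op 1 (delete): buffer="exx" (len 3), cursors c1@0 c2@0 c3@1, authorship ...
After op 2 (delete): buffer="xx" (len 2), cursors c1@0 c2@0 c3@0, authorship ..
After op 3 (move_left): buffer="xx" (len 2), cursors c1@0 c2@0 c3@0, authorship ..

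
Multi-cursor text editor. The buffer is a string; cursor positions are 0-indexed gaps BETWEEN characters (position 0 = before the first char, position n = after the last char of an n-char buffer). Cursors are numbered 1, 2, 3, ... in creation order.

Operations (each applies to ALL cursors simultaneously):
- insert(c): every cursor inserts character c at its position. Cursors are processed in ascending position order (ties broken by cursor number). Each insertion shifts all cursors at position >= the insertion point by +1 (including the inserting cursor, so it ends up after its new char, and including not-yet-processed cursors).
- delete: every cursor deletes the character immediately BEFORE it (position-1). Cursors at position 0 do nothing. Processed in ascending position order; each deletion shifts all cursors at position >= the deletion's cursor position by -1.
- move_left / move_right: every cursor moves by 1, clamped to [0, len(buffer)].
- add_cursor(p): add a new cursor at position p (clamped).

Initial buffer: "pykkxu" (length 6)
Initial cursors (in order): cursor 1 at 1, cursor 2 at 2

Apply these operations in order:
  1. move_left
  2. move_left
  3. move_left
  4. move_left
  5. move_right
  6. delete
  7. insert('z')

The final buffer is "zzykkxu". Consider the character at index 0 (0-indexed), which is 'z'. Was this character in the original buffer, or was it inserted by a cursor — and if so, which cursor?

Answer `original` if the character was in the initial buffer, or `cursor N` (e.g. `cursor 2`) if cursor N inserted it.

Answer: cursor 1

Derivation:
After op 1 (move_left): buffer="pykkxu" (len 6), cursors c1@0 c2@1, authorship ......
After op 2 (move_left): buffer="pykkxu" (len 6), cursors c1@0 c2@0, authorship ......
After op 3 (move_left): buffer="pykkxu" (len 6), cursors c1@0 c2@0, authorship ......
After op 4 (move_left): buffer="pykkxu" (len 6), cursors c1@0 c2@0, authorship ......
After op 5 (move_right): buffer="pykkxu" (len 6), cursors c1@1 c2@1, authorship ......
After op 6 (delete): buffer="ykkxu" (len 5), cursors c1@0 c2@0, authorship .....
After op 7 (insert('z')): buffer="zzykkxu" (len 7), cursors c1@2 c2@2, authorship 12.....
Authorship (.=original, N=cursor N): 1 2 . . . . .
Index 0: author = 1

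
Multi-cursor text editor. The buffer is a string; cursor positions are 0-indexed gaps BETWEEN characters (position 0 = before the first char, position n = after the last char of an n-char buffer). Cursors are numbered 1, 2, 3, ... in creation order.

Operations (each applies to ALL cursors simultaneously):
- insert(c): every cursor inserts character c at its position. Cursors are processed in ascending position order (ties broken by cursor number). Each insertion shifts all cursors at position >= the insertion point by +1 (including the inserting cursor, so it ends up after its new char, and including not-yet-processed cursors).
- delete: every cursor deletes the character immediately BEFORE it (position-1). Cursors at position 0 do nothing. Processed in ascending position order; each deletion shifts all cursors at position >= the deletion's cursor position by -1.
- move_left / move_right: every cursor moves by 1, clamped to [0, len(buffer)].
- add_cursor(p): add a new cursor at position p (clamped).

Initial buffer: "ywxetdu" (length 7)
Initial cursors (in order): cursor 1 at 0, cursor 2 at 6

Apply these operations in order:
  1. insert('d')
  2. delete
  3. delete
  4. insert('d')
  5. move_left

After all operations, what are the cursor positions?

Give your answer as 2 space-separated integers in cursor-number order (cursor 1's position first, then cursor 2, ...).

After op 1 (insert('d')): buffer="dywxetddu" (len 9), cursors c1@1 c2@8, authorship 1......2.
After op 2 (delete): buffer="ywxetdu" (len 7), cursors c1@0 c2@6, authorship .......
After op 3 (delete): buffer="ywxetu" (len 6), cursors c1@0 c2@5, authorship ......
After op 4 (insert('d')): buffer="dywxetdu" (len 8), cursors c1@1 c2@7, authorship 1.....2.
After op 5 (move_left): buffer="dywxetdu" (len 8), cursors c1@0 c2@6, authorship 1.....2.

Answer: 0 6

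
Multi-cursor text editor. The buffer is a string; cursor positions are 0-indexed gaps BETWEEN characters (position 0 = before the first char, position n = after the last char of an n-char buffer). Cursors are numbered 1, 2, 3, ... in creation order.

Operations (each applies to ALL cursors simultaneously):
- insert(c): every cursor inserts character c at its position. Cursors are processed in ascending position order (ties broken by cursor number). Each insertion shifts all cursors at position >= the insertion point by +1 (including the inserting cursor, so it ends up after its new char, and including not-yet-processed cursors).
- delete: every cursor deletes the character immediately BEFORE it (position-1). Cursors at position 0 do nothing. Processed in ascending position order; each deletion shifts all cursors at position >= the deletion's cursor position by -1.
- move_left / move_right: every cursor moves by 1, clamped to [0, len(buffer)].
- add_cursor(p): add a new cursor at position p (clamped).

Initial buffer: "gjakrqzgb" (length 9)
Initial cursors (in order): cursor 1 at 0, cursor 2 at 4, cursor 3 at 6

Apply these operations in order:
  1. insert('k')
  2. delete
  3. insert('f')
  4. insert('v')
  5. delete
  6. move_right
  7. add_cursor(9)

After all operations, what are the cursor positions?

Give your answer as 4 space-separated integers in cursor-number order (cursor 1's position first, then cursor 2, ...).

Answer: 2 7 10 9

Derivation:
After op 1 (insert('k')): buffer="kgjakkrqkzgb" (len 12), cursors c1@1 c2@6 c3@9, authorship 1....2..3...
After op 2 (delete): buffer="gjakrqzgb" (len 9), cursors c1@0 c2@4 c3@6, authorship .........
After op 3 (insert('f')): buffer="fgjakfrqfzgb" (len 12), cursors c1@1 c2@6 c3@9, authorship 1....2..3...
After op 4 (insert('v')): buffer="fvgjakfvrqfvzgb" (len 15), cursors c1@2 c2@8 c3@12, authorship 11....22..33...
After op 5 (delete): buffer="fgjakfrqfzgb" (len 12), cursors c1@1 c2@6 c3@9, authorship 1....2..3...
After op 6 (move_right): buffer="fgjakfrqfzgb" (len 12), cursors c1@2 c2@7 c3@10, authorship 1....2..3...
After op 7 (add_cursor(9)): buffer="fgjakfrqfzgb" (len 12), cursors c1@2 c2@7 c4@9 c3@10, authorship 1....2..3...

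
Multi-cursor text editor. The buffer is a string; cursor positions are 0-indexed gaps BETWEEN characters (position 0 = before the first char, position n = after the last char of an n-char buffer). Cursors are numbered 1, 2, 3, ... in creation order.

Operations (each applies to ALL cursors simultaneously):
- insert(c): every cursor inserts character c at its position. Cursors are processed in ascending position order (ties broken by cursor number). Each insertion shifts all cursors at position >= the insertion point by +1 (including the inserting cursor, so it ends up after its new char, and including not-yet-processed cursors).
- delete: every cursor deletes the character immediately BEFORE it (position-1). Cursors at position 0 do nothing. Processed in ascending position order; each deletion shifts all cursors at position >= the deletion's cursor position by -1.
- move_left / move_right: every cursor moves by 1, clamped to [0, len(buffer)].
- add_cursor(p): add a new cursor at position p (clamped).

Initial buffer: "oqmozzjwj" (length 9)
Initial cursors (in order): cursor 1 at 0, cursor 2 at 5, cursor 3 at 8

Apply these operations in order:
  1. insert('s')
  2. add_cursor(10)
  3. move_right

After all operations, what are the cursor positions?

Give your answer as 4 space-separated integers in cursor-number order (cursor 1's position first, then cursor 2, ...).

Answer: 2 8 12 11

Derivation:
After op 1 (insert('s')): buffer="soqmozszjwsj" (len 12), cursors c1@1 c2@7 c3@11, authorship 1.....2...3.
After op 2 (add_cursor(10)): buffer="soqmozszjwsj" (len 12), cursors c1@1 c2@7 c4@10 c3@11, authorship 1.....2...3.
After op 3 (move_right): buffer="soqmozszjwsj" (len 12), cursors c1@2 c2@8 c4@11 c3@12, authorship 1.....2...3.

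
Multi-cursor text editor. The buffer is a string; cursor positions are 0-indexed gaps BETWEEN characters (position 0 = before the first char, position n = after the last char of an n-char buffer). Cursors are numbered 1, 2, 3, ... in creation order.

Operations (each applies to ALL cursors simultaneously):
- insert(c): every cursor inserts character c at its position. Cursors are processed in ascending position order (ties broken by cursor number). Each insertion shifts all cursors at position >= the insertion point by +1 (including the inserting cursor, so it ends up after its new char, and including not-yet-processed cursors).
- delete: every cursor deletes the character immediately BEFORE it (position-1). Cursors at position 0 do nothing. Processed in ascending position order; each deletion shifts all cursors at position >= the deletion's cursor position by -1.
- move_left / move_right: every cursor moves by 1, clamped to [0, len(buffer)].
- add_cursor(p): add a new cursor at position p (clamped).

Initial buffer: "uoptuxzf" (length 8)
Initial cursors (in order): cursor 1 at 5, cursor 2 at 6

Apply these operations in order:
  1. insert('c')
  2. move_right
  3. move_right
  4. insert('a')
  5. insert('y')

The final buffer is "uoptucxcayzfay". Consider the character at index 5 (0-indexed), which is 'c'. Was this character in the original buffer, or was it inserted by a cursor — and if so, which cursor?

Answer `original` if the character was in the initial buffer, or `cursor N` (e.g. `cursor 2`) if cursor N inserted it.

After op 1 (insert('c')): buffer="uoptucxczf" (len 10), cursors c1@6 c2@8, authorship .....1.2..
After op 2 (move_right): buffer="uoptucxczf" (len 10), cursors c1@7 c2@9, authorship .....1.2..
After op 3 (move_right): buffer="uoptucxczf" (len 10), cursors c1@8 c2@10, authorship .....1.2..
After op 4 (insert('a')): buffer="uoptucxcazfa" (len 12), cursors c1@9 c2@12, authorship .....1.21..2
After op 5 (insert('y')): buffer="uoptucxcayzfay" (len 14), cursors c1@10 c2@14, authorship .....1.211..22
Authorship (.=original, N=cursor N): . . . . . 1 . 2 1 1 . . 2 2
Index 5: author = 1

Answer: cursor 1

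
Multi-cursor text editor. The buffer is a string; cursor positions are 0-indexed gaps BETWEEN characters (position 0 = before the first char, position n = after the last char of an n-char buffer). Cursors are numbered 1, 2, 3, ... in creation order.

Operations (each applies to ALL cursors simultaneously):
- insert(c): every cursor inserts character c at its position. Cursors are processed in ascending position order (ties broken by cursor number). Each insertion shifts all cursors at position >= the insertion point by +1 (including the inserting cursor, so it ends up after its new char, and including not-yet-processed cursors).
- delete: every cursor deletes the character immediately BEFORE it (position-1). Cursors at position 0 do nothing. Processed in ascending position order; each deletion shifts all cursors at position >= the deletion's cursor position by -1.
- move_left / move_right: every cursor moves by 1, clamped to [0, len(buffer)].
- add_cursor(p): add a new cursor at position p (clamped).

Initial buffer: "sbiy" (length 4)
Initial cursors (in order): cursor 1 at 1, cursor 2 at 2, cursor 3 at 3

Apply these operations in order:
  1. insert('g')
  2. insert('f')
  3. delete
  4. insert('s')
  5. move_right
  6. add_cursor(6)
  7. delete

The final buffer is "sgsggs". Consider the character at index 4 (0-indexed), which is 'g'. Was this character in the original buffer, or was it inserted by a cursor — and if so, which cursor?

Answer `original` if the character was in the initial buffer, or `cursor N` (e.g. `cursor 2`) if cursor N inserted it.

After op 1 (insert('g')): buffer="sgbgigy" (len 7), cursors c1@2 c2@4 c3@6, authorship .1.2.3.
After op 2 (insert('f')): buffer="sgfbgfigfy" (len 10), cursors c1@3 c2@6 c3@9, authorship .11.22.33.
After op 3 (delete): buffer="sgbgigy" (len 7), cursors c1@2 c2@4 c3@6, authorship .1.2.3.
After op 4 (insert('s')): buffer="sgsbgsigsy" (len 10), cursors c1@3 c2@6 c3@9, authorship .11.22.33.
After op 5 (move_right): buffer="sgsbgsigsy" (len 10), cursors c1@4 c2@7 c3@10, authorship .11.22.33.
After op 6 (add_cursor(6)): buffer="sgsbgsigsy" (len 10), cursors c1@4 c4@6 c2@7 c3@10, authorship .11.22.33.
After op 7 (delete): buffer="sgsggs" (len 6), cursors c1@3 c2@4 c4@4 c3@6, authorship .11233
Authorship (.=original, N=cursor N): . 1 1 2 3 3
Index 4: author = 3

Answer: cursor 3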